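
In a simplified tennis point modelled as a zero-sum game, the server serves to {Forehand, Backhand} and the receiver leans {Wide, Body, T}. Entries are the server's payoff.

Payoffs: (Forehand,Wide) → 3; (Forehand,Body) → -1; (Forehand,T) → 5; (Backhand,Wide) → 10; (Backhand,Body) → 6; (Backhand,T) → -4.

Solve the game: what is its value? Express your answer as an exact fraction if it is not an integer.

Row minima: Forehand → -1, Backhand → -4; maximin = -1.
Column maxima: Wide → 10, Body → 6, T → 5; minimax = 5.
-1 ≠ 5, so there is no saddle point; optimal play is mixed.
Wide is strictly dominated by Body (it gives the server strictly more in every row), so the receiver never plays it.
On the remaining 2×2 (Forehand, Backhand vs Body, T):
Let the server play Forehand with probability p. Expected payoff against Body: (-1)p + 6(1−p) = −7p + 6; against T: 5p + (-4)(1−p) = 9p − 4.
Setting these equal: −7p + 6 = 9p − 4 ⇒ −16p = -10 ⇒ p = 5/8, and the value is (-7)·(5/8) + 6 = 13/8.
For the receiver: with q = P(Body), equating Forehand's and Backhand's payoffs gives −6q + 5 = 10q − 4 ⇒ q = 9/16.

13/8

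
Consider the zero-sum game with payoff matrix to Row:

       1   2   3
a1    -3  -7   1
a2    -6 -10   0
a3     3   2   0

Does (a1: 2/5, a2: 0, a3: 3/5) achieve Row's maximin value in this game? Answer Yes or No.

No

Against 1 this mix gives (2/5)·(-3) + (3/5)·3 = 3/5.
Against 2 this mix gives (2/5)·(-7) + (3/5)·2 = -8/5.
Against 3 this mix gives (2/5)·1 + (3/5)·0 = 2/5.
Column will play 2, holding Row to -8/5. Shifting weight toward the row that does better against 2 would raise this floor (the equalizing mix achieves 1/5 against both 2 and 3), so the proposed strategy is not optimal.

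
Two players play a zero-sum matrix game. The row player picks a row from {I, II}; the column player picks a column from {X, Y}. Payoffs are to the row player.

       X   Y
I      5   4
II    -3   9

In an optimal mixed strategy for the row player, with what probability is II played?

Row minima: I → 4, II → -3; maximin = 4.
Column maxima: X → 5, Y → 9; minimax = 5.
4 ≠ 5, so there is no saddle point; optimal play is mixed.
Let the row player play I with probability p. Expected payoff against X: 5p + (-3)(1−p) = 8p − 3; against Y: 4p + 9(1−p) = −5p + 9.
Setting these equal: 8p − 3 = −5p + 9 ⇒ 13p = 12 ⇒ p = 12/13, and the value is (8)·(12/13) − 3 = 57/13.
For the column player: with q = P(X), equating I's and II's payoffs gives q + 4 = −12q + 9 ⇒ q = 5/13.

1/13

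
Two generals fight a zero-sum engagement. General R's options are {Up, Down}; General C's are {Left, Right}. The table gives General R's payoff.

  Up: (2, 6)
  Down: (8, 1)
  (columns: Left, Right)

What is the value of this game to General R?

46/11

Row minima: Up → 2, Down → 1; maximin = 2.
Column maxima: Left → 8, Right → 6; minimax = 6.
2 ≠ 6, so there is no saddle point; optimal play is mixed.
Let General R play Up with probability p. Expected payoff against Left: 2p + 8(1−p) = −6p + 8; against Right: 6p + 1(1−p) = 5p + 1.
Setting these equal: −6p + 8 = 5p + 1 ⇒ −11p = -7 ⇒ p = 7/11, and the value is (-6)·(7/11) + 8 = 46/11.
For General C: with q = P(Left), equating Up's and Down's payoffs gives −4q + 6 = 7q + 1 ⇒ q = 5/11.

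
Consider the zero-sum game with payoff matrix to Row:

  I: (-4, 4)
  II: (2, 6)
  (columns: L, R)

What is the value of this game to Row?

2

Row minima: I → -4, II → 2; maximin = 2.
Column maxima: L → 2, R → 6; minimax = 2.
Since maximin = minimax = 2, there is a saddle point and the value is 2.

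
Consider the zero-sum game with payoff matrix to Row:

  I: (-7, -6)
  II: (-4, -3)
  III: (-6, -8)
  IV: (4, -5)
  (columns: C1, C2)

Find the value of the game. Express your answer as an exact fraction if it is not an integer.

-16/5

Row minima: I → -7, II → -4, III → -8, IV → -5; maximin = -4.
Column maxima: C1 → 4, C2 → -3; minimax = -3.
-4 ≠ -3, so there is no saddle point; optimal play is mixed.
I is strictly dominated by II, so Row never plays it.
III is strictly dominated by II, so Row never plays it.
On the remaining 2×2 (II, IV vs C1, C2):
Let Row play II with probability p. Expected payoff against C1: (-4)p + 4(1−p) = −8p + 4; against C2: (-3)p + (-5)(1−p) = 2p − 5.
Setting these equal: −8p + 4 = 2p − 5 ⇒ −10p = -9 ⇒ p = 9/10, and the value is (-8)·(9/10) + 4 = -16/5.
For Column: with q = P(C1), equating II's and IV's payoffs gives −q − 3 = 9q − 5 ⇒ q = 1/5.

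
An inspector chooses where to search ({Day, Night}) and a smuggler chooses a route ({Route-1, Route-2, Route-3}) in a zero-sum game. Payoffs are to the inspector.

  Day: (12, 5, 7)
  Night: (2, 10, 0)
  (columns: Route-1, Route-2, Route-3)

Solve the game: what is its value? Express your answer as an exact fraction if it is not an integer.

Row minima: Day → 5, Night → 0; maximin = 5.
Column maxima: Route-1 → 12, Route-2 → 10, Route-3 → 7; minimax = 7.
5 ≠ 7, so there is no saddle point; optimal play is mixed.
Route-1 is strictly dominated by Route-3 (it gives the inspector strictly more in every row), so the smuggler never plays it.
On the remaining 2×2 (Day, Night vs Route-2, Route-3):
Let the inspector play Day with probability p. Expected payoff against Route-2: 5p + 10(1−p) = −5p + 10; against Route-3: 7p + 0(1−p) = 7p.
Setting these equal: −5p + 10 = 7p ⇒ −12p = -10 ⇒ p = 5/6, and the value is (-5)·(5/6) + 10 = 35/6.
For the smuggler: with q = P(Route-2), equating Day's and Night's payoffs gives −2q + 7 = 10q ⇒ q = 7/12.

35/6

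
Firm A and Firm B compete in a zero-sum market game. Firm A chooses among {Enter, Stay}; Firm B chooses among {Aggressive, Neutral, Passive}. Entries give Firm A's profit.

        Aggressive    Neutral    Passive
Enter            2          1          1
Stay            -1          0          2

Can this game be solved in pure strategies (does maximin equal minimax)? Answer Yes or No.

Yes

Row minima: Enter → 1, Stay → -1; maximin = 1.
Column maxima: Aggressive → 2, Neutral → 1, Passive → 2; minimax = 1.
maximin = minimax = 1, so a saddle point exists.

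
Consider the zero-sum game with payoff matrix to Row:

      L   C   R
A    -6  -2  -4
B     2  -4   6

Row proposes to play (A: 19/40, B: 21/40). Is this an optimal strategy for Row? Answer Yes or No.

No

Against L this mix gives (19/40)·(-6) + (21/40)·2 = -9/5.
Against C this mix gives (19/40)·(-2) + (21/40)·(-4) = -61/20.
Against R this mix gives (19/40)·(-4) + (21/40)·6 = 5/4.
Column will play C, holding Row to -61/20. Shifting weight toward the row that does better against C would raise this floor (the equalizing mix achieves -14/5 against both C and L), so the proposed strategy is not optimal.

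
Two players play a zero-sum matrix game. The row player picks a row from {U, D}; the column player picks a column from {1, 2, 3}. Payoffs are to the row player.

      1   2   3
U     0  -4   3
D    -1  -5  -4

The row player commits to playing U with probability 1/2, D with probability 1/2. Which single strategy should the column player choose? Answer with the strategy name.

2

If the column player plays 1, the row player's expected payoff is (1/2)·0 + (1/2)·(-1) = -1/2.
If the column player plays 2, the row player's expected payoff is (1/2)·(-4) + (1/2)·(-5) = -9/2.
If the column player plays 3, the row player's expected payoff is (1/2)·3 + (1/2)·(-4) = -1/2.
The column player minimizes the row player's payoff; the smallest is -9/2, so the best response is 2.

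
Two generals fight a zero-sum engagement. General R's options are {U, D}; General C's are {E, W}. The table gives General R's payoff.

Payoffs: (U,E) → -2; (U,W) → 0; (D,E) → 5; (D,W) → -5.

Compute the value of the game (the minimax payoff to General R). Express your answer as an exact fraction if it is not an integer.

Row minima: U → -2, D → -5; maximin = -2.
Column maxima: E → 5, W → 0; minimax = 0.
-2 ≠ 0, so there is no saddle point; optimal play is mixed.
Let General R play U with probability p. Expected payoff against E: (-2)p + 5(1−p) = −7p + 5; against W: 0p + (-5)(1−p) = 5p − 5.
Setting these equal: −7p + 5 = 5p − 5 ⇒ −12p = -10 ⇒ p = 5/6, and the value is (-7)·(5/6) + 5 = -5/6.
For General C: with q = P(E), equating U's and D's payoffs gives −2q = 10q − 5 ⇒ q = 5/12.

-5/6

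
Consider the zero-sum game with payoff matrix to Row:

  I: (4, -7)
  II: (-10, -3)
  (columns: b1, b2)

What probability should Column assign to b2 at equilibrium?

7/9

Row minima: I → -7, II → -10; maximin = -7.
Column maxima: b1 → 4, b2 → -3; minimax = -3.
-7 ≠ -3, so there is no saddle point; optimal play is mixed.
Let Row play I with probability p. Expected payoff against b1: 4p + (-10)(1−p) = 14p − 10; against b2: (-7)p + (-3)(1−p) = −4p − 3.
Setting these equal: 14p − 10 = −4p − 3 ⇒ 18p = 7 ⇒ p = 7/18, and the value is (14)·(7/18) − 10 = -41/9.
For Column: with q = P(b1), equating I's and II's payoffs gives 11q − 7 = −7q − 3 ⇒ q = 2/9.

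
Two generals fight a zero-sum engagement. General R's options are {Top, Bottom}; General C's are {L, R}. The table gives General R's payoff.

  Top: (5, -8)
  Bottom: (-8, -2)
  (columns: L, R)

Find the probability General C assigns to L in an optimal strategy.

6/19

Row minima: Top → -8, Bottom → -8; maximin = -8.
Column maxima: L → 5, R → -2; minimax = -2.
-8 ≠ -2, so there is no saddle point; optimal play is mixed.
Let General R play Top with probability p. Expected payoff against L: 5p + (-8)(1−p) = 13p − 8; against R: (-8)p + (-2)(1−p) = −6p − 2.
Setting these equal: 13p − 8 = −6p − 2 ⇒ 19p = 6 ⇒ p = 6/19, and the value is (13)·(6/19) − 8 = -74/19.
For General C: with q = P(L), equating Top's and Bottom's payoffs gives 13q − 8 = −6q − 2 ⇒ q = 6/19.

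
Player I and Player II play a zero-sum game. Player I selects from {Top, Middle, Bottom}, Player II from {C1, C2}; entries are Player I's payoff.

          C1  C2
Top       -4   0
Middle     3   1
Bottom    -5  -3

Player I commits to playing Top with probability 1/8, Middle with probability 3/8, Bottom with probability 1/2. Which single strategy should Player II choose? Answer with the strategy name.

If Player II plays C1, Player I's expected payoff is (1/8)·(-4) + (3/8)·3 + (1/2)·(-5) = -15/8.
If Player II plays C2, Player I's expected payoff is (1/8)·0 + (3/8)·1 + (1/2)·(-3) = -9/8.
Player II minimizes Player I's payoff; the smallest is -15/8, so the best response is C1.

C1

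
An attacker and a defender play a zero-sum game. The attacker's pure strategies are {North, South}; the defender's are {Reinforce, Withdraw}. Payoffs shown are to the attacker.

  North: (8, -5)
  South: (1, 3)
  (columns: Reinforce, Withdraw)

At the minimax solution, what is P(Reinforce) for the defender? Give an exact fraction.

8/15

Row minima: North → -5, South → 1; maximin = 1.
Column maxima: Reinforce → 8, Withdraw → 3; minimax = 3.
1 ≠ 3, so there is no saddle point; optimal play is mixed.
Let the attacker play North with probability p. Expected payoff against Reinforce: 8p + 1(1−p) = 7p + 1; against Withdraw: (-5)p + 3(1−p) = −8p + 3.
Setting these equal: 7p + 1 = −8p + 3 ⇒ 15p = 2 ⇒ p = 2/15, and the value is (7)·(2/15) + 1 = 29/15.
For the defender: with q = P(Reinforce), equating North's and South's payoffs gives 13q − 5 = −2q + 3 ⇒ q = 8/15.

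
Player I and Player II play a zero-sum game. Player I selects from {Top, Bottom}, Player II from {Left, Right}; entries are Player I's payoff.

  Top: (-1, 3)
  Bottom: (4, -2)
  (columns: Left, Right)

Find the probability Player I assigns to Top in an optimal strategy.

Row minima: Top → -1, Bottom → -2; maximin = -1.
Column maxima: Left → 4, Right → 3; minimax = 3.
-1 ≠ 3, so there is no saddle point; optimal play is mixed.
Let Player I play Top with probability p. Expected payoff against Left: (-1)p + 4(1−p) = −5p + 4; against Right: 3p + (-2)(1−p) = 5p − 2.
Setting these equal: −5p + 4 = 5p − 2 ⇒ −10p = -6 ⇒ p = 3/5, and the value is (-5)·(3/5) + 4 = 1.
For Player II: with q = P(Left), equating Top's and Bottom's payoffs gives −4q + 3 = 6q − 2 ⇒ q = 1/2.

3/5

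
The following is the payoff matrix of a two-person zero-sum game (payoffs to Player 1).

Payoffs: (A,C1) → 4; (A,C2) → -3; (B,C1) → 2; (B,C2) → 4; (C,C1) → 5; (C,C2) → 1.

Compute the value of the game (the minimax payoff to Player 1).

Row minima: A → -3, B → 2, C → 1; maximin = 2.
Column maxima: C1 → 5, C2 → 4; minimax = 4.
2 ≠ 4, so there is no saddle point; optimal play is mixed.
A is strictly dominated by C, so Player 1 never plays it.
On the remaining 2×2 (B, C vs C1, C2):
Let Player 1 play B with probability p. Expected payoff against C1: 2p + 5(1−p) = −3p + 5; against C2: 4p + 1(1−p) = 3p + 1.
Setting these equal: −3p + 5 = 3p + 1 ⇒ −6p = -4 ⇒ p = 2/3, and the value is (-3)·(2/3) + 5 = 3.
For Player 2: with q = P(C1), equating B's and C's payoffs gives −2q + 4 = 4q + 1 ⇒ q = 1/2.

3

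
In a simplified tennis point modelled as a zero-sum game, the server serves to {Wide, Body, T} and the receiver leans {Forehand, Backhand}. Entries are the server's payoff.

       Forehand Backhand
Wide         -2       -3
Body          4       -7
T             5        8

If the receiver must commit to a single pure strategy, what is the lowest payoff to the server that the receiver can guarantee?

Column maxima: Forehand → 5, Backhand → 8.
The smallest of these is 5.

5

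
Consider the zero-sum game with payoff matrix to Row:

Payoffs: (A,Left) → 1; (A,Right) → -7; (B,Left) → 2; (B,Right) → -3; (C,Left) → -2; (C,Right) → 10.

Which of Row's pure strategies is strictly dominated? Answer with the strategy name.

B gives a strictly higher payoff than A against every column: 2 > 1, -3 > -7.
So A is strictly dominated and Row never plays it.

A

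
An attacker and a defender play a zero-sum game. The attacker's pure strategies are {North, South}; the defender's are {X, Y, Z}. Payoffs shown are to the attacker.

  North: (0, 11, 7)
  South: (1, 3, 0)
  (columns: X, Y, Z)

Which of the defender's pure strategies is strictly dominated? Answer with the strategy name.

X holds the attacker's payoff strictly below Y in every row: 0 < 11, 1 < 3.
So Y is strictly dominated for the defender.

Y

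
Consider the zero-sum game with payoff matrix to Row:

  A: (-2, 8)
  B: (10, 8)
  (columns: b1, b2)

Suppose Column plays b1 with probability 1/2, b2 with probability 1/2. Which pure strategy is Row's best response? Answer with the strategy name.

B

Expected payoff of A: (1/2)·(-2) + (1/2)·8 = 3.
Expected payoff of B: (1/2)·10 + (1/2)·8 = 9.
The largest is 9, so Row's best response is B.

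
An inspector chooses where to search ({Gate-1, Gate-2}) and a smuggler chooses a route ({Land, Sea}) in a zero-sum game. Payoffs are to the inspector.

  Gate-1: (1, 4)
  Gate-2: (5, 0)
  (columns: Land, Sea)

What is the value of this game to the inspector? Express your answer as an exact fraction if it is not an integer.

Row minima: Gate-1 → 1, Gate-2 → 0; maximin = 1.
Column maxima: Land → 5, Sea → 4; minimax = 4.
1 ≠ 4, so there is no saddle point; optimal play is mixed.
Let the inspector play Gate-1 with probability p. Expected payoff against Land: 1p + 5(1−p) = −4p + 5; against Sea: 4p + 0(1−p) = 4p.
Setting these equal: −4p + 5 = 4p ⇒ −8p = -5 ⇒ p = 5/8, and the value is (-4)·(5/8) + 5 = 5/2.
For the smuggler: with q = P(Land), equating Gate-1's and Gate-2's payoffs gives −3q + 4 = 5q ⇒ q = 1/2.

5/2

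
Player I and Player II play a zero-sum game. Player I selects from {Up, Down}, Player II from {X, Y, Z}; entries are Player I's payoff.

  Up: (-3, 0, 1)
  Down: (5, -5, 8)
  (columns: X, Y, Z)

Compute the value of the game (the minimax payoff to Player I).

Row minima: Up → -3, Down → -5; maximin = -3.
Column maxima: X → 5, Y → 0, Z → 8; minimax = 0.
-3 ≠ 0, so there is no saddle point; optimal play is mixed.
Z is strictly dominated by X (it gives Player I strictly more in every row), so Player II never plays it.
On the remaining 2×2 (Up, Down vs X, Y):
Let Player I play Up with probability p. Expected payoff against X: (-3)p + 5(1−p) = −8p + 5; against Y: 0p + (-5)(1−p) = 5p − 5.
Setting these equal: −8p + 5 = 5p − 5 ⇒ −13p = -10 ⇒ p = 10/13, and the value is (-8)·(10/13) + 5 = -15/13.
For Player II: with q = P(X), equating Up's and Down's payoffs gives −3q = 10q − 5 ⇒ q = 5/13.

-15/13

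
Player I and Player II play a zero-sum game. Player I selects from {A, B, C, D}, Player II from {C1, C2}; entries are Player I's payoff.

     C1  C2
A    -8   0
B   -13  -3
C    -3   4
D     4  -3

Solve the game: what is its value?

Row minima: A → -8, B → -13, C → -3, D → -3; maximin = -3.
Column maxima: C1 → 4, C2 → 4; minimax = 4.
-3 ≠ 4, so there is no saddle point; optimal play is mixed.
A is strictly dominated by C, so Player I never plays it.
B is strictly dominated by C, so Player I never plays it.
On the remaining 2×2 (C, D vs C1, C2):
Let Player I play C with probability p. Expected payoff against C1: (-3)p + 4(1−p) = −7p + 4; against C2: 4p + (-3)(1−p) = 7p − 3.
Setting these equal: −7p + 4 = 7p − 3 ⇒ −14p = -7 ⇒ p = 1/2, and the value is (-7)·(1/2) + 4 = 1/2.
For Player II: with q = P(C1), equating C's and D's payoffs gives −7q + 4 = 7q − 3 ⇒ q = 1/2.

1/2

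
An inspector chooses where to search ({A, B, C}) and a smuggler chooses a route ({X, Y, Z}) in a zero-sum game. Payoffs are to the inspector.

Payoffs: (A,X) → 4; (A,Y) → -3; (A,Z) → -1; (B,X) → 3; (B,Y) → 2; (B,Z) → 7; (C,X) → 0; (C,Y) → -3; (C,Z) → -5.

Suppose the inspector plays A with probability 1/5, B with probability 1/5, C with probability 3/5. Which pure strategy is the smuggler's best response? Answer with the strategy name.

Y

If the smuggler plays X, the inspector's expected payoff is (1/5)·4 + (1/5)·3 + (3/5)·0 = 7/5.
If the smuggler plays Y, the inspector's expected payoff is (1/5)·(-3) + (1/5)·2 + (3/5)·(-3) = -2.
If the smuggler plays Z, the inspector's expected payoff is (1/5)·(-1) + (1/5)·7 + (3/5)·(-5) = -9/5.
The smuggler minimizes the inspector's payoff; the smallest is -2, so the best response is Y.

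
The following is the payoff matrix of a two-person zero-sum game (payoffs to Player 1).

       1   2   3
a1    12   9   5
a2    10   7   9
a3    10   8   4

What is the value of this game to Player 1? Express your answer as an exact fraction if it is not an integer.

23/3

Row minima: a1 → 5, a2 → 7, a3 → 4; maximin = 7.
Column maxima: 1 → 12, 2 → 9, 3 → 9; minimax = 9.
7 ≠ 9, so there is no saddle point; optimal play is mixed.
a3 is strictly dominated by a1, so Player 1 never plays it.
1 is strictly dominated by 2 (it gives Player 1 strictly more in every row), so Player 2 never plays it.
On the remaining 2×2 (a1, a2 vs 2, 3):
Let Player 1 play a1 with probability p. Expected payoff against 2: 9p + 7(1−p) = 2p + 7; against 3: 5p + 9(1−p) = −4p + 9.
Setting these equal: 2p + 7 = −4p + 9 ⇒ 6p = 2 ⇒ p = 1/3, and the value is (2)·(1/3) + 7 = 23/3.
For Player 2: with q = P(2), equating a1's and a2's payoffs gives 4q + 5 = −2q + 9 ⇒ q = 2/3.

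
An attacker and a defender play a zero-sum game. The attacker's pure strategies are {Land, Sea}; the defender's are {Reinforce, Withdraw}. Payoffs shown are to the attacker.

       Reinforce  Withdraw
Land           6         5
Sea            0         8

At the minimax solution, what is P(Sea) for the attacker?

Row minima: Land → 5, Sea → 0; maximin = 5.
Column maxima: Reinforce → 6, Withdraw → 8; minimax = 6.
5 ≠ 6, so there is no saddle point; optimal play is mixed.
Let the attacker play Land with probability p. Expected payoff against Reinforce: 6p + 0(1−p) = 6p; against Withdraw: 5p + 8(1−p) = −3p + 8.
Setting these equal: 6p = −3p + 8 ⇒ 9p = 8 ⇒ p = 8/9, and the value is (6)·(8/9) = 16/3.
For the defender: with q = P(Reinforce), equating Land's and Sea's payoffs gives q + 5 = −8q + 8 ⇒ q = 1/3.

1/9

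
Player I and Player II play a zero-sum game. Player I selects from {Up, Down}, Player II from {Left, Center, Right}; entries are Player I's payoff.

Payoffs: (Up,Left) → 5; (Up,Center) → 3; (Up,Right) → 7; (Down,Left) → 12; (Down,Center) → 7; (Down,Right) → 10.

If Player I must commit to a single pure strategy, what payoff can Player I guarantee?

7

Row minima: Up → 3, Down → 7.
The best of these is 7.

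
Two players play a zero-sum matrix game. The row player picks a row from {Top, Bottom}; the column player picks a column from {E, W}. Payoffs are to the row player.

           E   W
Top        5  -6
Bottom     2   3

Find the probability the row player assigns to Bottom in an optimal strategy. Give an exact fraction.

Row minima: Top → -6, Bottom → 2; maximin = 2.
Column maxima: E → 5, W → 3; minimax = 3.
2 ≠ 3, so there is no saddle point; optimal play is mixed.
Let the row player play Top with probability p. Expected payoff against E: 5p + 2(1−p) = 3p + 2; against W: (-6)p + 3(1−p) = −9p + 3.
Setting these equal: 3p + 2 = −9p + 3 ⇒ 12p = 1 ⇒ p = 1/12, and the value is (3)·(1/12) + 2 = 9/4.
For the column player: with q = P(E), equating Top's and Bottom's payoffs gives 11q − 6 = −q + 3 ⇒ q = 3/4.

11/12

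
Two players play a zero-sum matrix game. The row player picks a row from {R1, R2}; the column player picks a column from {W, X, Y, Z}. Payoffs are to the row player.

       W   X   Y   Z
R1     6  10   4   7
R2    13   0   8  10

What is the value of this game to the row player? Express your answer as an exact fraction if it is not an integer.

40/7

Row minima: R1 → 4, R2 → 0; maximin = 4.
Column maxima: W → 13, X → 10, Y → 8, Z → 10; minimax = 8.
4 ≠ 8, so there is no saddle point; optimal play is mixed.
W is strictly dominated by Y (it gives the row player strictly more in every row), so the column player never plays it.
Z is strictly dominated by Y (it gives the row player strictly more in every row), so the column player never plays it.
On the remaining 2×2 (R1, R2 vs X, Y):
Let the row player play R1 with probability p. Expected payoff against X: 10p + 0(1−p) = 10p; against Y: 4p + 8(1−p) = −4p + 8.
Setting these equal: 10p = −4p + 8 ⇒ 14p = 8 ⇒ p = 4/7, and the value is (10)·(4/7) = 40/7.
For the column player: with q = P(X), equating R1's and R2's payoffs gives 6q + 4 = −8q + 8 ⇒ q = 2/7.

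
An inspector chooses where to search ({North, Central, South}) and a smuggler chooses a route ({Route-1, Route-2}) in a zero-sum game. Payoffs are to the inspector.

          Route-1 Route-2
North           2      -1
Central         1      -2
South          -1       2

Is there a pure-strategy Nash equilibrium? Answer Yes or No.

Row minima: North → -1, Central → -2, South → -1; maximin = -1.
Column maxima: Route-1 → 2, Route-2 → 2; minimax = 2.
-1 ≠ 2, so no pure-strategy equilibrium exists.

No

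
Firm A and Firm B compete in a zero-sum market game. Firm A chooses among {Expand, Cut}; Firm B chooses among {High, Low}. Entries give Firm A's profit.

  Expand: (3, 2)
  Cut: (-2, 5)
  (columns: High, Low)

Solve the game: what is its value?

Row minima: Expand → 2, Cut → -2; maximin = 2.
Column maxima: High → 3, Low → 5; minimax = 3.
2 ≠ 3, so there is no saddle point; optimal play is mixed.
Let Firm A play Expand with probability p. Expected payoff against High: 3p + (-2)(1−p) = 5p − 2; against Low: 2p + 5(1−p) = −3p + 5.
Setting these equal: 5p − 2 = −3p + 5 ⇒ 8p = 7 ⇒ p = 7/8, and the value is (5)·(7/8) − 2 = 19/8.
For Firm B: with q = P(High), equating Expand's and Cut's payoffs gives q + 2 = −7q + 5 ⇒ q = 3/8.

19/8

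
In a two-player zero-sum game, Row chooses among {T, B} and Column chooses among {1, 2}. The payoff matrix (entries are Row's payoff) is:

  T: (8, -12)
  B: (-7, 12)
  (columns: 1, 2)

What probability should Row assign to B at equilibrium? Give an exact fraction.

Row minima: T → -12, B → -7; maximin = -7.
Column maxima: 1 → 8, 2 → 12; minimax = 8.
-7 ≠ 8, so there is no saddle point; optimal play is mixed.
Let Row play T with probability p. Expected payoff against 1: 8p + (-7)(1−p) = 15p − 7; against 2: (-12)p + 12(1−p) = −24p + 12.
Setting these equal: 15p − 7 = −24p + 12 ⇒ 39p = 19 ⇒ p = 19/39, and the value is (15)·(19/39) − 7 = 4/13.
For Column: with q = P(1), equating T's and B's payoffs gives 20q − 12 = −19q + 12 ⇒ q = 8/13.

20/39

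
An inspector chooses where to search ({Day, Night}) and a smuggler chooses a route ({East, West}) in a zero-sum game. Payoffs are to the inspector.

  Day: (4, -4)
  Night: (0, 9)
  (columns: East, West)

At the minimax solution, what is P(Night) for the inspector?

8/17

Row minima: Day → -4, Night → 0; maximin = 0.
Column maxima: East → 4, West → 9; minimax = 4.
0 ≠ 4, so there is no saddle point; optimal play is mixed.
Let the inspector play Day with probability p. Expected payoff against East: 4p + 0(1−p) = 4p; against West: (-4)p + 9(1−p) = −13p + 9.
Setting these equal: 4p = −13p + 9 ⇒ 17p = 9 ⇒ p = 9/17, and the value is (4)·(9/17) = 36/17.
For the smuggler: with q = P(East), equating Day's and Night's payoffs gives 8q − 4 = −9q + 9 ⇒ q = 13/17.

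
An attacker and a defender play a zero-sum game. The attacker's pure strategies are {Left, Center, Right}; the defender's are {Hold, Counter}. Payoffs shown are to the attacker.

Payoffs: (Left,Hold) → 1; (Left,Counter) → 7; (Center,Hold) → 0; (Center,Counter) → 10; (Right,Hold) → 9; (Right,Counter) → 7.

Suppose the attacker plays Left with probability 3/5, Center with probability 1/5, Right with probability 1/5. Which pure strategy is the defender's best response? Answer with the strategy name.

If the defender plays Hold, the attacker's expected payoff is (3/5)·1 + (1/5)·0 + (1/5)·9 = 12/5.
If the defender plays Counter, the attacker's expected payoff is (3/5)·7 + (1/5)·10 + (1/5)·7 = 38/5.
The defender minimizes the attacker's payoff; the smallest is 12/5, so the best response is Hold.

Hold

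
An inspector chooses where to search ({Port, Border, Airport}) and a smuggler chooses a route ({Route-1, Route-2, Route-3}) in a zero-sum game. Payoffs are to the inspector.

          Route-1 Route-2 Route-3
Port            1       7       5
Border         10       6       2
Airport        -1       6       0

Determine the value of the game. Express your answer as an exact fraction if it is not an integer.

Row minima: Port → 1, Border → 2, Airport → -1; maximin = 2.
Column maxima: Route-1 → 10, Route-2 → 7, Route-3 → 5; minimax = 5.
2 ≠ 5, so there is no saddle point; optimal play is mixed.
Airport is strictly dominated by Port, so the inspector never plays it.
Route-2 is strictly dominated by Route-3 (it gives the inspector strictly more in every row), so the smuggler never plays it.
On the remaining 2×2 (Port, Border vs Route-1, Route-3):
Let the inspector play Port with probability p. Expected payoff against Route-1: 1p + 10(1−p) = −9p + 10; against Route-3: 5p + 2(1−p) = 3p + 2.
Setting these equal: −9p + 10 = 3p + 2 ⇒ −12p = -8 ⇒ p = 2/3, and the value is (-9)·(2/3) + 10 = 4.
For the smuggler: with q = P(Route-1), equating Port's and Border's payoffs gives −4q + 5 = 8q + 2 ⇒ q = 1/4.

4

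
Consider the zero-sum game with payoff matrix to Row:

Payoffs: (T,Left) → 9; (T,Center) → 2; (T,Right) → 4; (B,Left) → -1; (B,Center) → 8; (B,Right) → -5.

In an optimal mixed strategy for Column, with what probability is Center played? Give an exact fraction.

3/5

Row minima: T → 2, B → -5; maximin = 2.
Column maxima: Left → 9, Center → 8, Right → 4; minimax = 4.
2 ≠ 4, so there is no saddle point; optimal play is mixed.
Left is strictly dominated by Right (it gives Row strictly more in every row), so Column never plays it.
On the remaining 2×2 (T, B vs Center, Right):
Let Row play T with probability p. Expected payoff against Center: 2p + 8(1−p) = −6p + 8; against Right: 4p + (-5)(1−p) = 9p − 5.
Setting these equal: −6p + 8 = 9p − 5 ⇒ −15p = -13 ⇒ p = 13/15, and the value is (-6)·(13/15) + 8 = 14/5.
For Column: with q = P(Center), equating T's and B's payoffs gives −2q + 4 = 13q − 5 ⇒ q = 3/5.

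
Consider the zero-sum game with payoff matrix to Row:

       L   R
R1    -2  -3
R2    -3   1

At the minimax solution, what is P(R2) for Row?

Row minima: R1 → -3, R2 → -3; maximin = -3.
Column maxima: L → -2, R → 1; minimax = -2.
-3 ≠ -2, so there is no saddle point; optimal play is mixed.
Let Row play R1 with probability p. Expected payoff against L: (-2)p + (-3)(1−p) = p − 3; against R: (-3)p + 1(1−p) = −4p + 1.
Setting these equal: p − 3 = −4p + 1 ⇒ 5p = 4 ⇒ p = 4/5, and the value is (1)·(4/5) − 3 = -11/5.
For Column: with q = P(L), equating R1's and R2's payoffs gives q − 3 = −4q + 1 ⇒ q = 4/5.

1/5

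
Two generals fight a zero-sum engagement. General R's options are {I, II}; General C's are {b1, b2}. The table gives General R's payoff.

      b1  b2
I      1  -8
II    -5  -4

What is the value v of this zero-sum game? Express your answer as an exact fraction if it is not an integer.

-22/5

Row minima: I → -8, II → -5; maximin = -5.
Column maxima: b1 → 1, b2 → -4; minimax = -4.
-5 ≠ -4, so there is no saddle point; optimal play is mixed.
Let General R play I with probability p. Expected payoff against b1: 1p + (-5)(1−p) = 6p − 5; against b2: (-8)p + (-4)(1−p) = −4p − 4.
Setting these equal: 6p − 5 = −4p − 4 ⇒ 10p = 1 ⇒ p = 1/10, and the value is (6)·(1/10) − 5 = -22/5.
For General C: with q = P(b1), equating I's and II's payoffs gives 9q − 8 = −q − 4 ⇒ q = 2/5.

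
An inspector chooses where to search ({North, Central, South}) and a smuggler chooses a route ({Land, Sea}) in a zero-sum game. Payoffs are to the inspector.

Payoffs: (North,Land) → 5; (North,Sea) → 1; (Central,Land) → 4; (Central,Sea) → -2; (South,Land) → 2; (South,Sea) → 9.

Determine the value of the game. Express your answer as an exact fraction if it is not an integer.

43/11

Row minima: North → 1, Central → -2, South → 2; maximin = 2.
Column maxima: Land → 5, Sea → 9; minimax = 5.
2 ≠ 5, so there is no saddle point; optimal play is mixed.
Central is strictly dominated by North, so the inspector never plays it.
On the remaining 2×2 (North, South vs Land, Sea):
Let the inspector play North with probability p. Expected payoff against Land: 5p + 2(1−p) = 3p + 2; against Sea: 1p + 9(1−p) = −8p + 9.
Setting these equal: 3p + 2 = −8p + 9 ⇒ 11p = 7 ⇒ p = 7/11, and the value is (3)·(7/11) + 2 = 43/11.
For the smuggler: with q = P(Land), equating North's and South's payoffs gives 4q + 1 = −7q + 9 ⇒ q = 8/11.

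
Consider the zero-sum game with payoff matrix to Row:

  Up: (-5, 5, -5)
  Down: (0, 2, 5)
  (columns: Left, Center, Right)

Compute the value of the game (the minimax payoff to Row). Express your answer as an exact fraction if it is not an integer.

Row minima: Up → -5, Down → 0; maximin = 0.
Column maxima: Left → 0, Center → 5, Right → 5; minimax = 0.
Since maximin = minimax = 0, there is a saddle point and the value is 0.

0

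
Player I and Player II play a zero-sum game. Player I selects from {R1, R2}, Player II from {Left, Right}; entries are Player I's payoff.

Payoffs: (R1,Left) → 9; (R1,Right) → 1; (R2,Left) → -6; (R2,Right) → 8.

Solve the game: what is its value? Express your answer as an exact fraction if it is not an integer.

39/11

Row minima: R1 → 1, R2 → -6; maximin = 1.
Column maxima: Left → 9, Right → 8; minimax = 8.
1 ≠ 8, so there is no saddle point; optimal play is mixed.
Let Player I play R1 with probability p. Expected payoff against Left: 9p + (-6)(1−p) = 15p − 6; against Right: 1p + 8(1−p) = −7p + 8.
Setting these equal: 15p − 6 = −7p + 8 ⇒ 22p = 14 ⇒ p = 7/11, and the value is (15)·(7/11) − 6 = 39/11.
For Player II: with q = P(Left), equating R1's and R2's payoffs gives 8q + 1 = −14q + 8 ⇒ q = 7/22.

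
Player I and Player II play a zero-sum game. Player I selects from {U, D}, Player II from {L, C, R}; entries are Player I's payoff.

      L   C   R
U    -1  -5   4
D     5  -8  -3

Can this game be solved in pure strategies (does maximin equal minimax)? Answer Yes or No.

Yes

Row minima: U → -5, D → -8; maximin = -5.
Column maxima: L → 5, C → -5, R → 4; minimax = -5.
maximin = minimax = -5, so a saddle point exists.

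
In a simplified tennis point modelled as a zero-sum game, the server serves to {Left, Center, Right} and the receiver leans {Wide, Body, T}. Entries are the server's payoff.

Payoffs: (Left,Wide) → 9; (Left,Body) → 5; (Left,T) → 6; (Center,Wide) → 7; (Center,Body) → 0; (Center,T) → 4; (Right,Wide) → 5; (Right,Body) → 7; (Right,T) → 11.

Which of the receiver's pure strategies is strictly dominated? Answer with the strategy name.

T

Body holds the server's payoff strictly below T in every row: 5 < 6, 0 < 4, 7 < 11.
So T is strictly dominated for the receiver.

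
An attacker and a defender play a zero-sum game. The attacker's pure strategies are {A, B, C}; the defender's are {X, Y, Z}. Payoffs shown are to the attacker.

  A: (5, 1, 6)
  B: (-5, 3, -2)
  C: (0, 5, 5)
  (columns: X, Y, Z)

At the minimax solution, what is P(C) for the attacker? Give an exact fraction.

Row minima: A → 1, B → -5, C → 0; maximin = 1.
Column maxima: X → 5, Y → 5, Z → 6; minimax = 5.
1 ≠ 5, so there is no saddle point; optimal play is mixed.
B is strictly dominated by C, so the attacker never plays it.
Z is strictly dominated by X (it gives the attacker strictly more in every row), so the defender never plays it.
On the remaining 2×2 (A, C vs X, Y):
Let the attacker play A with probability p. Expected payoff against X: 5p + 0(1−p) = 5p; against Y: 1p + 5(1−p) = −4p + 5.
Setting these equal: 5p = −4p + 5 ⇒ 9p = 5 ⇒ p = 5/9, and the value is (5)·(5/9) = 25/9.
For the defender: with q = P(X), equating A's and C's payoffs gives 4q + 1 = −5q + 5 ⇒ q = 4/9.

4/9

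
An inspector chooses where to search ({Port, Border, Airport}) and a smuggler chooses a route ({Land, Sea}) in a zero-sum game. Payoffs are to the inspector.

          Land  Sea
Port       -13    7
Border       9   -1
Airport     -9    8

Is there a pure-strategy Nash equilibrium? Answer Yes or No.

Row minima: Port → -13, Border → -1, Airport → -9; maximin = -1.
Column maxima: Land → 9, Sea → 8; minimax = 8.
-1 ≠ 8, so no pure-strategy equilibrium exists.

No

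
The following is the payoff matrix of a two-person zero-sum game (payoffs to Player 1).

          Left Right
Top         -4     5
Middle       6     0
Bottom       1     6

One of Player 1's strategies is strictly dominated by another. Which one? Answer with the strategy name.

Top

Bottom gives a strictly higher payoff than Top against every column: 1 > -4, 6 > 5.
So Top is strictly dominated and Player 1 never plays it.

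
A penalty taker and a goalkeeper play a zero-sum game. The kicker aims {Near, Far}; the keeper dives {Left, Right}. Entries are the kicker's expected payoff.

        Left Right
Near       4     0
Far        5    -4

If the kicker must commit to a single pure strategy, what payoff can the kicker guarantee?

Row minima: Near → 0, Far → -4.
The best of these is 0.

0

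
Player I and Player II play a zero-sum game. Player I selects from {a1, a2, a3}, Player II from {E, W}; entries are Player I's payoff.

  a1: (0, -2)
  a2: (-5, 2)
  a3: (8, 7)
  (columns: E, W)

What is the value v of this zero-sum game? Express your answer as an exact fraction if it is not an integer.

7

Row minima: a1 → -2, a2 → -5, a3 → 7; maximin = 7.
Column maxima: E → 8, W → 7; minimax = 7.
Since maximin = minimax = 7, there is a saddle point and the value is 7.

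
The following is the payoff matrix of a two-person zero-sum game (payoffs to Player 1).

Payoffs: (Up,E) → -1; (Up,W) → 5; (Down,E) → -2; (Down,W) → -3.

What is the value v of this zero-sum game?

Row minima: Up → -1, Down → -3; maximin = -1.
Column maxima: E → -1, W → 5; minimax = -1.
Since maximin = minimax = -1, there is a saddle point and the value is -1.

-1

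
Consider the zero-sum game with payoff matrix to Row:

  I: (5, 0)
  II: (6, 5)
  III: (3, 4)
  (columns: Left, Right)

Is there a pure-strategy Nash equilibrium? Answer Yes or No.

Yes

Row minima: I → 0, II → 5, III → 3; maximin = 5.
Column maxima: Left → 6, Right → 5; minimax = 5.
maximin = minimax = 5, so a saddle point exists.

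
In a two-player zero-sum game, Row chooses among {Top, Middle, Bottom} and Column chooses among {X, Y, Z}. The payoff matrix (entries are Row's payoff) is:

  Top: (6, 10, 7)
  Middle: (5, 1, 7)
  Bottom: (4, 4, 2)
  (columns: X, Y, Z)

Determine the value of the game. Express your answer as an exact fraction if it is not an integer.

6

Row minima: Top → 6, Middle → 1, Bottom → 2; maximin = 6.
Column maxima: X → 6, Y → 10, Z → 7; minimax = 6.
Since maximin = minimax = 6, there is a saddle point and the value is 6.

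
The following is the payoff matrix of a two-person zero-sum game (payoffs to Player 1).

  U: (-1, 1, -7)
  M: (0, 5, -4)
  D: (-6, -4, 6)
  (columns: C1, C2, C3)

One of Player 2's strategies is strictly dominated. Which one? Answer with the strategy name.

C1 holds Player 1's payoff strictly below C2 in every row: -1 < 1, 0 < 5, -6 < -4.
So C2 is strictly dominated for Player 2.

C2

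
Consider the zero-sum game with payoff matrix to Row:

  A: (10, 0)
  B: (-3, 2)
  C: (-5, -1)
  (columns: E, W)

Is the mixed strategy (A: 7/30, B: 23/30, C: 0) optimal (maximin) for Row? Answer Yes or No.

No

Against E this mix gives (7/30)·10 + (23/30)·(-3) = 1/30.
Against W this mix gives (7/30)·0 + (23/30)·2 = 23/15.
Column will play E, holding Row to 1/30. Shifting weight toward the row that does better against E would raise this floor (the equalizing mix achieves 4/3 against both E and W), so the proposed strategy is not optimal.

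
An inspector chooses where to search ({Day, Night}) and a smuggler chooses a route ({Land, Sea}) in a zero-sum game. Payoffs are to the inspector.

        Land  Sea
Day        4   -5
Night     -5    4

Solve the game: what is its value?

Row minima: Day → -5, Night → -5; maximin = -5.
Column maxima: Land → 4, Sea → 4; minimax = 4.
-5 ≠ 4, so there is no saddle point; optimal play is mixed.
Let the inspector play Day with probability p. Expected payoff against Land: 4p + (-5)(1−p) = 9p − 5; against Sea: (-5)p + 4(1−p) = −9p + 4.
Setting these equal: 9p − 5 = −9p + 4 ⇒ 18p = 9 ⇒ p = 1/2, and the value is (9)·(1/2) − 5 = -1/2.
For the smuggler: with q = P(Land), equating Day's and Night's payoffs gives 9q − 5 = −9q + 4 ⇒ q = 1/2.

-1/2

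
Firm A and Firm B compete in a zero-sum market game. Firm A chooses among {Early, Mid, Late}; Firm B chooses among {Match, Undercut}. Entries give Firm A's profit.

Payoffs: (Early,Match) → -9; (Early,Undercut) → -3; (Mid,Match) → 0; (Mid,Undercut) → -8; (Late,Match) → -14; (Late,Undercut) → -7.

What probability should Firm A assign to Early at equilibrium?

Row minima: Early → -9, Mid → -8, Late → -14; maximin = -8.
Column maxima: Match → 0, Undercut → -3; minimax = -3.
-8 ≠ -3, so there is no saddle point; optimal play is mixed.
Late is strictly dominated by Early, so Firm A never plays it.
On the remaining 2×2 (Early, Mid vs Match, Undercut):
Let Firm A play Early with probability p. Expected payoff against Match: (-9)p + 0(1−p) = −9p; against Undercut: (-3)p + (-8)(1−p) = 5p − 8.
Setting these equal: −9p = 5p − 8 ⇒ −14p = -8 ⇒ p = 4/7, and the value is (-9)·(4/7) = -36/7.
For Firm B: with q = P(Match), equating Early's and Mid's payoffs gives −6q − 3 = 8q − 8 ⇒ q = 5/14.

4/7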